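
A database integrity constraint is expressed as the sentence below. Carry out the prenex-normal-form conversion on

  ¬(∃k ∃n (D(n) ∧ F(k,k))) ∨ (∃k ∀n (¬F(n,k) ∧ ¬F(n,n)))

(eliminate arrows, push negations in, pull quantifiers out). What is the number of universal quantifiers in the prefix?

Push ¬ through the quantifiers and connectives to reach negation normal form:
  (∀k ∀n (¬D(n) ∨ ¬F(k,k))) ∨ (∃k ∀n (¬F(n,k) ∧ ¬F(n,n)))
Give each quantifier a distinct variable: k↦z1, n↦u.
  (∀k ∀n (¬D(n) ∨ ¬F(k,k))) ∨ (∃z1 ∀u (¬F(u,z1) ∧ ¬F(u,u)))
Finally move all quantifiers to the prefix:
  ∀k ∀n ∃z1 ∀u (¬D(n) ∨ ¬F(k,k) ∨ ¬F(u,z1) ∧ ¬F(u,u))
The prefix is ∀k ∀n ∃z1 ∀u: 3 universal, 1 existential.

3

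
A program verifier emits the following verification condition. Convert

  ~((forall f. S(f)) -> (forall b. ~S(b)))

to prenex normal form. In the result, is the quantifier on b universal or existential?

Rewrite implications/biconditionals: A → B as ¬A ∨ B.
  ~(~(forall f. S(f)) | (forall b. ~S(b)))
Drive negations inward (¬∀x A ≡ ∃x ¬A, ¬∃x A ≡ ∀x ¬A, De Morgan for ∧/∨):
  (forall f. S(f)) & (exists b. S(b))
All bound variables are already distinct, so no renaming is needed.
Extract every quantifier outward, since the variables are now distinct and don't occur free across branches:
  forall f. exists b. (S(f) & S(b))
The quantifier forall b sits under an odd number of negations (counting the antecedent side of each →), so it flips to exists b.

existential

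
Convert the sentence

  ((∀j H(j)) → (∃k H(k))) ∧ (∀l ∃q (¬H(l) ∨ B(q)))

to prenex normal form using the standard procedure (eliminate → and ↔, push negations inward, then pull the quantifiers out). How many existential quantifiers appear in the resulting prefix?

Eliminate → and ↔ using ¬ and ∨.
  (¬(∀j H(j)) ∨ (∃k H(k))) ∧ (∀l ∃q (¬H(l) ∨ B(q)))
Push ¬ through the quantifiers and connectives to reach negation normal form:
  ((∃j ¬H(j)) ∨ (∃k H(k))) ∧ (∀l ∃q (¬H(l) ∨ B(q)))
Finally move all quantifiers to the prefix:
  ∃j ∃k ∀l ∃q ((¬H(j) ∨ H(k)) ∧ (¬H(l) ∨ B(q)))
The prefix is ∃j ∃k ∀l ∃q: 1 universal, 3 existential.

3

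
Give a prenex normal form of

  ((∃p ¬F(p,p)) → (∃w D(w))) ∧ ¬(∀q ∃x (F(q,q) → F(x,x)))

Eliminate → and ↔ using ¬ and ∨.
  (¬(∃p ¬F(p,p)) ∨ (∃w D(w))) ∧ ¬(∀q ∃x (¬F(q,q) ∨ F(x,x)))
Push ¬ through the quantifiers and connectives to reach negation normal form:
  ((∀p F(p,p)) ∨ (∃w D(w))) ∧ (∃q ∀x (F(q,q) ∧ ¬F(x,x)))
All bound variables are already distinct, so no renaming is needed.
Pull the quantifiers to the front (each side's bound variable is not free in the other side):
  ∀p ∃w ∃q ∀x ((F(p,p) ∨ D(w)) ∧ F(q,q) ∧ ¬F(x,x))

∀p ∃w ∃q ∀x ((F(p,p) ∨ D(w)) ∧ F(q,q) ∧ ¬F(x,x))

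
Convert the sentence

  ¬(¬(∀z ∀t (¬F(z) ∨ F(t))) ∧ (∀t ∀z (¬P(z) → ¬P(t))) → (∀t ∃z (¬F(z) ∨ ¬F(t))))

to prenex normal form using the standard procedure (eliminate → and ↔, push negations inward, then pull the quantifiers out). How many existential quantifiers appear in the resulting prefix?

Eliminate → and ↔ using ¬ and ∨.
  ¬(¬(¬(∀z ∀t (¬F(z) ∨ F(t))) ∧ (∀t ∀z (¬¬P(z) ∨ ¬P(t)))) ∨ (∀t ∃z (¬F(z) ∨ ¬F(t))))
Push ¬ through the quantifiers and connectives to reach negation normal form:
  (∃z ∃t (F(z) ∧ ¬F(t))) ∧ (∀t ∀z (P(z) ∨ ¬P(t))) ∧ (∃t ∀z (F(z) ∧ F(t)))
Give each quantifier a distinct variable: t↦u1, z↦c, t↦y1, z↦p.
  (∃z ∃t (F(z) ∧ ¬F(t))) ∧ (∀u1 ∀c (P(c) ∨ ¬P(u1))) ∧ (∃y1 ∀p (F(p) ∧ F(y1)))
Finally move all quantifiers to the prefix:
  ∃z ∃t ∀u1 ∀c ∃y1 ∀p (F(z) ∧ ¬F(t) ∧ (P(c) ∨ ¬P(u1)) ∧ F(p) ∧ F(y1))
The prefix is ∃z ∃t ∀u1 ∀c ∃y1 ∀p: 3 universal, 3 existential.

3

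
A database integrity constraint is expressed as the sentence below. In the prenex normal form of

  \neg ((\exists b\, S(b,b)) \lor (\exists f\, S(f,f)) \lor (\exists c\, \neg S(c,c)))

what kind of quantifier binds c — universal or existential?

Push ¬ through the quantifiers and connectives to reach negation normal form:
  (\forall b\, \neg S(b,b)) \land (\forall f\, \neg S(f,f)) \land (\forall c\, S(c,c))
All bound variables are already distinct, so no renaming is needed.
Pull the quantifiers to the front (each side's bound variable is not free in the other side):
  \forall b\, \forall f\, \forall c\, (\neg S(b,b) \land \neg S(f,f) \land S(c,c))
The quantifier \exists c sits under an odd number of negations, so it flips to \forall c.

universal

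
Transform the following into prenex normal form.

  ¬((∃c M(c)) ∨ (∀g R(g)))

∀c ∃g (¬M(c) ∧ ¬R(g))

Push ¬ through the quantifiers and connectives to reach negation normal form:
  (∀c ¬M(c)) ∧ (∃g ¬R(g))
All bound variables are already distinct, so no renaming is needed.
Finally move all quantifiers to the prefix:
  ∀c ∃g (¬M(c) ∧ ¬R(g))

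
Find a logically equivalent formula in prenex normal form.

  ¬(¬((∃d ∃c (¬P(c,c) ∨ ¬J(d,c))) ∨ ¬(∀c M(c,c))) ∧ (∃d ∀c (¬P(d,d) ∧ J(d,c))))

∃d ∃c ∃a ∀x1 ∃y1 (¬P(c,c) ∨ ¬J(d,c) ∨ ¬M(a,a) ∨ P(x1,x1) ∨ ¬J(x1,y1))

Drive negations inward (¬∀x A ≡ ∃x ¬A, ¬∃x A ≡ ∀x ¬A, De Morgan for ∧/∨):
  (∃d ∃c (¬P(c,c) ∨ ¬J(d,c))) ∨ (∃c ¬M(c,c)) ∨ (∀d ∃c (P(d,d) ∨ ¬J(d,c)))
Standardize variables apart so no two quantifiers bind the same name: c↦a, d↦x1, c↦y1.
  (∃d ∃c (¬P(c,c) ∨ ¬J(d,c))) ∨ (∃a ¬M(a,a)) ∨ (∀x1 ∃y1 (P(x1,x1) ∨ ¬J(x1,y1)))
Extract every quantifier outward, since the variables are now distinct and don't occur free across branches:
  ∃d ∃c ∃a ∀x1 ∃y1 (¬P(c,c) ∨ ¬J(d,c) ∨ ¬M(a,a) ∨ P(x1,x1) ∨ ¬J(x1,y1))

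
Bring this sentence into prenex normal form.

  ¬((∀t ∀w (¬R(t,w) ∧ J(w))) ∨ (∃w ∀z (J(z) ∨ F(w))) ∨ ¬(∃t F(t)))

∃t ∃w ∀p ∃z ∃r ((R(t,w) ∨ ¬J(w)) ∧ ¬J(z) ∧ ¬F(p) ∧ F(r))

Move each ¬ inward, flipping quantifiers it crosses:
  (∃t ∃w (R(t,w) ∨ ¬J(w))) ∧ (∀w ∃z (¬J(z) ∧ ¬F(w))) ∧ (∃t F(t))
Give each quantifier a distinct variable: w↦p, t↦r.
  (∃t ∃w (R(t,w) ∨ ¬J(w))) ∧ (∀p ∃z (¬J(z) ∧ ¬F(p))) ∧ (∃r F(r))
Pull the quantifiers to the front (each side's bound variable is not free in the other side):
  ∃t ∃w ∀p ∃z ∃r ((R(t,w) ∨ ¬J(w)) ∧ ¬J(z) ∧ ¬F(p) ∧ F(r))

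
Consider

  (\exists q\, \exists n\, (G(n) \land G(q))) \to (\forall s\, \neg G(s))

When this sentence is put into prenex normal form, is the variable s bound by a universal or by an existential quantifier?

Eliminate → and ↔ using ¬ and ∨.
  \neg (\exists q\, \exists n\, (G(n) \land G(q))) \lor (\forall s\, \neg G(s))
Push ¬ through the quantifiers and connectives to reach negation normal form:
  (\forall q\, \forall n\, (\neg G(n) \lor \neg G(q))) \lor (\forall s\, \neg G(s))
All bound variables are already distinct, so no renaming is needed.
Finally move all quantifiers to the prefix:
  \forall q\, \forall n\, \forall s\, (\neg G(n) \lor \neg G(q) \lor \neg G(s))
The quantifier \forall s sits under an even number of negations (counting the antecedent side of each →), so it remains universal.

universal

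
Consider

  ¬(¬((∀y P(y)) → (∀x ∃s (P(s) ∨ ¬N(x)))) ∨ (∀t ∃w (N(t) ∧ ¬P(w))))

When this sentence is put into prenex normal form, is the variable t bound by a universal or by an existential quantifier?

existential

Rewrite implications/biconditionals: A → B as ¬A ∨ B.
  ¬(¬(¬(∀y P(y)) ∨ (∀x ∃s (P(s) ∨ ¬N(x)))) ∨ (∀t ∃w (N(t) ∧ ¬P(w))))
Move each ¬ inward, flipping quantifiers it crosses:
  ((∃y ¬P(y)) ∨ (∀x ∃s (P(s) ∨ ¬N(x)))) ∧ (∃t ∀w (¬N(t) ∨ P(w)))
All bound variables are already distinct, so no renaming is needed.
Finally move all quantifiers to the prefix:
  ∃y ∀x ∃s ∃t ∀w ((¬P(y) ∨ P(s) ∨ ¬N(x)) ∧ (¬N(t) ∨ P(w)))
The quantifier ∀t sits under an odd number of negations (counting the antecedent side of each →), so it flips to ∃t.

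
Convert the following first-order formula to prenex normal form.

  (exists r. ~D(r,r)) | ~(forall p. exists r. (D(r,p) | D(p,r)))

exists r. exists p. forall c. (~D(r,r) | ~D(c,p) & ~D(p,c))

Push ¬ through the quantifiers and connectives to reach negation normal form:
  (exists r. ~D(r,r)) | (exists p. forall r. (~D(r,p) & ~D(p,r)))
Rename bound variables to avoid capture: r↦c.
  (exists r. ~D(r,r)) | (exists p. forall c. (~D(c,p) & ~D(p,c)))
Extract every quantifier outward, since the variables are now distinct and don't occur free across branches:
  exists r. exists p. forall c. (~D(r,r) | ~D(c,p) & ~D(p,c))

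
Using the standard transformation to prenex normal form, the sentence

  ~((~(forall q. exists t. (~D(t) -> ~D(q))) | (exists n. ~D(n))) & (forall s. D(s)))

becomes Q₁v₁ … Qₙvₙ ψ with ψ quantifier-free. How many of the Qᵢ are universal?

2

First replace A → B with ¬A ∨ B.
  ~((~(forall q. exists t. (~~D(t) | ~D(q))) | (exists n. ~D(n))) & (forall s. D(s)))
Push ¬ through the quantifiers and connectives to reach negation normal form:
  (forall q. exists t. (D(t) | ~D(q))) & (forall n. D(n)) | (exists s. ~D(s))
All bound variables are already distinct, so no renaming is needed.
Extract every quantifier outward, since the variables are now distinct and don't occur free across branches:
  forall q. exists t. forall n. exists s. ((D(t) | ~D(q)) & D(n) | ~D(s))
The prefix is forall q exists t forall n exists s: 2 universal, 2 existential.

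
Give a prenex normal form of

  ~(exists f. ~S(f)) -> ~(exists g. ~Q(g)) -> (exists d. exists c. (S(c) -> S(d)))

First replace A → B with ¬A ∨ B.
  ~~(exists f. ~S(f)) | ~~(exists g. ~Q(g)) | (exists d. exists c. (~S(c) | S(d)))
Move each ¬ inward, flipping quantifiers it crosses:
  (exists f. ~S(f)) | (exists g. ~Q(g)) | (exists d. exists c. (~S(c) | S(d)))
Finally move all quantifiers to the prefix:
  exists f. exists g. exists d. exists c. (~S(f) | ~Q(g) | ~S(c) | S(d))

exists f. exists g. exists d. exists c. (~S(f) | ~Q(g) | ~S(c) | S(d))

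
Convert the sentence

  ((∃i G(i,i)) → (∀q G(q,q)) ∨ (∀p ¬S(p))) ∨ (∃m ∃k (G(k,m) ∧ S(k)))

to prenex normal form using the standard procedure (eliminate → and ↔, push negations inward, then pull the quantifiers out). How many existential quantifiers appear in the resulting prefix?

2

Rewrite implications/biconditionals: A → B as ¬A ∨ B.
  ¬(∃i G(i,i)) ∨ (∀q G(q,q)) ∨ (∀p ¬S(p)) ∨ (∃m ∃k (G(k,m) ∧ S(k)))
Push ¬ through the quantifiers and connectives to reach negation normal form:
  (∀i ¬G(i,i)) ∨ (∀q G(q,q)) ∨ (∀p ¬S(p)) ∨ (∃m ∃k (G(k,m) ∧ S(k)))
All bound variables are already distinct, so no renaming is needed.
Pull the quantifiers to the front (each side's bound variable is not free in the other side):
  ∀i ∀q ∀p ∃m ∃k (¬G(i,i) ∨ G(q,q) ∨ ¬S(p) ∨ G(k,m) ∧ S(k))
The prefix is ∀i ∀q ∀p ∃m ∃k: 3 universal, 2 existential.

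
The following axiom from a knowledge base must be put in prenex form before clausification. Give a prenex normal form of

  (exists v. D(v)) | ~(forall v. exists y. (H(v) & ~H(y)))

Move each ¬ inward, flipping quantifiers it crosses:
  (exists v. D(v)) | (exists v. forall y. (~H(v) | H(y)))
Standardize variables apart so no two quantifiers bind the same name: v↦a.
  (exists v. D(v)) | (exists a. forall y. (~H(a) | H(y)))
Pull the quantifiers to the front (each side's bound variable is not free in the other side):
  exists v. exists a. forall y. (D(v) | ~H(a) | H(y))

exists v. exists a. forall y. (D(v) | ~H(a) | H(y))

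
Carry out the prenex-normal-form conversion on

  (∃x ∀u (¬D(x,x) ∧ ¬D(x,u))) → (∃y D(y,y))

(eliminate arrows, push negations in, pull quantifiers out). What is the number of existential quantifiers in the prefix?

2

Eliminate → and ↔ using ¬ and ∨.
  ¬(∃x ∀u (¬D(x,x) ∧ ¬D(x,u))) ∨ (∃y D(y,y))
Push ¬ through the quantifiers and connectives to reach negation normal form:
  (∀x ∃u (D(x,x) ∨ D(x,u))) ∨ (∃y D(y,y))
Finally move all quantifiers to the prefix:
  ∀x ∃u ∃y (D(x,x) ∨ D(x,u) ∨ D(y,y))
The prefix is ∀x ∃u ∃y: 1 universal, 2 existential.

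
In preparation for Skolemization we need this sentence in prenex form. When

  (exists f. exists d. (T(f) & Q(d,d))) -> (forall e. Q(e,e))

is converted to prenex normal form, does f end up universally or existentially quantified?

Eliminate → and ↔ using ¬ and ∨.
  ~(exists f. exists d. (T(f) & Q(d,d))) | (forall e. Q(e,e))
Push ¬ through the quantifiers and connectives to reach negation normal form:
  (forall f. forall d. (~T(f) | ~Q(d,d))) | (forall e. Q(e,e))
Extract every quantifier outward, since the variables are now distinct and don't occur free across branches:
  forall f. forall d. forall e. (~T(f) | ~Q(d,d) | Q(e,e))
The quantifier exists f sits under an odd number of negations (counting the antecedent side of each →), so it flips to forall f.

universal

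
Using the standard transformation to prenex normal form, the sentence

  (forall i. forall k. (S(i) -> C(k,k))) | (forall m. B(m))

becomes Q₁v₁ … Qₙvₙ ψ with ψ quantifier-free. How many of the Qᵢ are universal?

3

Eliminate → and ↔ using ¬ and ∨.
  (forall i. forall k. (~S(i) | C(k,k))) | (forall m. B(m))
Pull the quantifiers to the front (each side's bound variable is not free in the other side):
  forall i. forall k. forall m. (~S(i) | C(k,k) | B(m))
The prefix is forall i forall k forall m: 3 universal, 0 existential.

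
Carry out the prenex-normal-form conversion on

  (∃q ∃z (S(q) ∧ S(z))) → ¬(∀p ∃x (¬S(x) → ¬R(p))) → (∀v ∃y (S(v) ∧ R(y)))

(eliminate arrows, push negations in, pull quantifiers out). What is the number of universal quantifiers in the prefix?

First replace A → B with ¬A ∨ B.
  ¬(∃q ∃z (S(q) ∧ S(z))) ∨ ¬¬(∀p ∃x (¬¬S(x) ∨ ¬R(p))) ∨ (∀v ∃y (S(v) ∧ R(y)))
Drive negations inward (¬∀x A ≡ ∃x ¬A, ¬∃x A ≡ ∀x ¬A, De Morgan for ∧/∨):
  (∀q ∀z (¬S(q) ∨ ¬S(z))) ∨ (∀p ∃x (S(x) ∨ ¬R(p))) ∨ (∀v ∃y (S(v) ∧ R(y)))
All bound variables are already distinct, so no renaming is needed.
Extract every quantifier outward, since the variables are now distinct and don't occur free across branches:
  ∀q ∀z ∀p ∃x ∀v ∃y (¬S(q) ∨ ¬S(z) ∨ S(x) ∨ ¬R(p) ∨ S(v) ∧ R(y))
The prefix is ∀q ∀z ∀p ∃x ∀v ∃y: 4 universal, 2 existential.

4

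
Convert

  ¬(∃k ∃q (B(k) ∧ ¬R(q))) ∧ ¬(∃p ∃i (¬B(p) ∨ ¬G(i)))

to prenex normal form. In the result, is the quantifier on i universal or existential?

Drive negations inward (¬∀x A ≡ ∃x ¬A, ¬∃x A ≡ ∀x ¬A, De Morgan for ∧/∨):
  (∀k ∀q (¬B(k) ∨ R(q))) ∧ (∀p ∀i (B(p) ∧ G(i)))
Finally move all quantifiers to the prefix:
  ∀k ∀q ∀p ∀i ((¬B(k) ∨ R(q)) ∧ B(p) ∧ G(i))
The quantifier ∃i sits under an odd number of negations, so it flips to ∀i.

universal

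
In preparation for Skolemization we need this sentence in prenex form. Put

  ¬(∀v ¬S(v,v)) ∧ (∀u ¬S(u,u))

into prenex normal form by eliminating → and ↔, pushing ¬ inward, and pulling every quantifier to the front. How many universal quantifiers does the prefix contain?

Move each ¬ inward, flipping quantifiers it crosses:
  (∃v S(v,v)) ∧ (∀u ¬S(u,u))
Extract every quantifier outward, since the variables are now distinct and don't occur free across branches:
  ∃v ∀u (S(v,v) ∧ ¬S(u,u))
The prefix is ∃v ∀u: 1 universal, 1 existential.

1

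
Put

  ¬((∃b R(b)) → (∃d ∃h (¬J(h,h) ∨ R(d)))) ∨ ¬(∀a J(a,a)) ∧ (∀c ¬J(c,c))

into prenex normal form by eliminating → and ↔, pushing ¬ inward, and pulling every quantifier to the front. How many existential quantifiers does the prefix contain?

2

Eliminate → and ↔ using ¬ and ∨.
  ¬(¬(∃b R(b)) ∨ (∃d ∃h (¬J(h,h) ∨ R(d)))) ∨ ¬(∀a J(a,a)) ∧ (∀c ¬J(c,c))
Drive negations inward (¬∀x A ≡ ∃x ¬A, ¬∃x A ≡ ∀x ¬A, De Morgan for ∧/∨):
  (∃b R(b)) ∧ (∀d ∀h (J(h,h) ∧ ¬R(d))) ∨ (∃a ¬J(a,a)) ∧ (∀c ¬J(c,c))
All bound variables are already distinct, so no renaming is needed.
Pull the quantifiers to the front (each side's bound variable is not free in the other side):
  ∃b ∀d ∀h ∃a ∀c (R(b) ∧ J(h,h) ∧ ¬R(d) ∨ ¬J(a,a) ∧ ¬J(c,c))
The prefix is ∃b ∀d ∀h ∃a ∀c: 3 universal, 2 existential.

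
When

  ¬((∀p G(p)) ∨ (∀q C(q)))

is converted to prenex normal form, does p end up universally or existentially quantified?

existential

Push ¬ through the quantifiers and connectives to reach negation normal form:
  (∃p ¬G(p)) ∧ (∃q ¬C(q))
Pull the quantifiers to the front (each side's bound variable is not free in the other side):
  ∃p ∃q (¬G(p) ∧ ¬C(q))
The quantifier ∀p sits under an odd number of negations, so it flips to ∃p.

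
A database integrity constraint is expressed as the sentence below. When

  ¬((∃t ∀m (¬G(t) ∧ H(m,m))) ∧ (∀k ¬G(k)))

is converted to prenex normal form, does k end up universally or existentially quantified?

Drive negations inward (¬∀x A ≡ ∃x ¬A, ¬∃x A ≡ ∀x ¬A, De Morgan for ∧/∨):
  (∀t ∃m (G(t) ∨ ¬H(m,m))) ∨ (∃k G(k))
All bound variables are already distinct, so no renaming is needed.
Pull the quantifiers to the front (each side's bound variable is not free in the other side):
  ∀t ∃m ∃k (G(t) ∨ ¬H(m,m) ∨ G(k))
The quantifier ∀k sits under an odd number of negations, so it flips to ∃k.

existential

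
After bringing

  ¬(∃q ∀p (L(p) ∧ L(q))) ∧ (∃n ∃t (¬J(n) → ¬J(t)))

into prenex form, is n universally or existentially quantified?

First replace A → B with ¬A ∨ B.
  ¬(∃q ∀p (L(p) ∧ L(q))) ∧ (∃n ∃t (¬¬J(n) ∨ ¬J(t)))
Push ¬ through the quantifiers and connectives to reach negation normal form:
  (∀q ∃p (¬L(p) ∨ ¬L(q))) ∧ (∃n ∃t (J(n) ∨ ¬J(t)))
All bound variables are already distinct, so no renaming is needed.
Finally move all quantifiers to the prefix:
  ∀q ∃p ∃n ∃t ((¬L(p) ∨ ¬L(q)) ∧ (J(n) ∨ ¬J(t)))
The quantifier ∃n sits under an even number of negations (counting the antecedent side of each →), so it remains existential.

existential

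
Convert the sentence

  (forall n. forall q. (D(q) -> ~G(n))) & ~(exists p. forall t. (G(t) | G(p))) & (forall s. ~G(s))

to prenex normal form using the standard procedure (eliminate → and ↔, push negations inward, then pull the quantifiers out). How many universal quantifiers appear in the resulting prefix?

4

Rewrite implications/biconditionals: A → B as ¬A ∨ B.
  (forall n. forall q. (~D(q) | ~G(n))) & ~(exists p. forall t. (G(t) | G(p))) & (forall s. ~G(s))
Move each ¬ inward, flipping quantifiers it crosses:
  (forall n. forall q. (~D(q) | ~G(n))) & (forall p. exists t. (~G(t) & ~G(p))) & (forall s. ~G(s))
All bound variables are already distinct, so no renaming is needed.
Extract every quantifier outward, since the variables are now distinct and don't occur free across branches:
  forall n. forall q. forall p. exists t. forall s. ((~D(q) | ~G(n)) & ~G(t) & ~G(p) & ~G(s))
The prefix is forall n forall q forall p exists t forall s: 4 universal, 1 existential.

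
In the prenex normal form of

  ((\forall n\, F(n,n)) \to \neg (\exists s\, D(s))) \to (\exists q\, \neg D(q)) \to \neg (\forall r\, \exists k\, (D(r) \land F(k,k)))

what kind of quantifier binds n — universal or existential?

universal

First replace A → B with ¬A ∨ B.
  \neg (\neg (\forall n\, F(n,n)) \lor \neg (\exists s\, D(s))) \lor \neg (\exists q\, \neg D(q)) \lor \neg (\forall r\, \exists k\, (D(r) \land F(k,k)))
Move each ¬ inward, flipping quantifiers it crosses:
  (\forall n\, F(n,n)) \land (\exists s\, D(s)) \lor (\forall q\, D(q)) \lor (\exists r\, \forall k\, (\neg D(r) \lor \neg F(k,k)))
Extract every quantifier outward, since the variables are now distinct and don't occur free across branches:
  \forall n\, \exists s\, \forall q\, \exists r\, \forall k\, (F(n,n) \land D(s) \lor D(q) \lor \neg D(r) \lor \neg F(k,k))
The quantifier \forall n sits under an even number of negations (counting the antecedent side of each →), so it remains universal.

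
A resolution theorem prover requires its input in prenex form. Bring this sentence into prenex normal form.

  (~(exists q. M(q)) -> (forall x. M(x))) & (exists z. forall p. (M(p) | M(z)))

First replace A → B with ¬A ∨ B.
  (~~(exists q. M(q)) | (forall x. M(x))) & (exists z. forall p. (M(p) | M(z)))
Drive negations inward (¬∀x A ≡ ∃x ¬A, ¬∃x A ≡ ∀x ¬A, De Morgan for ∧/∨):
  ((exists q. M(q)) | (forall x. M(x))) & (exists z. forall p. (M(p) | M(z)))
All bound variables are already distinct, so no renaming is needed.
Extract every quantifier outward, since the variables are now distinct and don't occur free across branches:
  exists q. forall x. exists z. forall p. ((M(q) | M(x)) & (M(p) | M(z)))

exists q. forall x. exists z. forall p. ((M(q) | M(x)) & (M(p) | M(z)))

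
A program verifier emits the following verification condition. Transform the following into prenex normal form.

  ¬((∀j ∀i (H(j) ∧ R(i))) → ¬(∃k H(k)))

First replace A → B with ¬A ∨ B.
  ¬(¬(∀j ∀i (H(j) ∧ R(i))) ∨ ¬(∃k H(k)))
Push ¬ through the quantifiers and connectives to reach negation normal form:
  (∀j ∀i (H(j) ∧ R(i))) ∧ (∃k H(k))
All bound variables are already distinct, so no renaming is needed.
Finally move all quantifiers to the prefix:
  ∀j ∀i ∃k (H(j) ∧ R(i) ∧ H(k))

∀j ∀i ∃k (H(j) ∧ R(i) ∧ H(k))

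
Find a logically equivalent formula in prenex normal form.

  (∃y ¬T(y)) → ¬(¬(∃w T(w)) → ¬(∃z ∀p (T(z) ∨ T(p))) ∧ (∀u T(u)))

First replace A → B with ¬A ∨ B.
  ¬(∃y ¬T(y)) ∨ ¬(¬¬(∃w T(w)) ∨ ¬(∃z ∀p (T(z) ∨ T(p))) ∧ (∀u T(u)))
Drive negations inward (¬∀x A ≡ ∃x ¬A, ¬∃x A ≡ ∀x ¬A, De Morgan for ∧/∨):
  (∀y T(y)) ∨ (∀w ¬T(w)) ∧ ((∃z ∀p (T(z) ∨ T(p))) ∨ (∃u ¬T(u)))
Extract every quantifier outward, since the variables are now distinct and don't occur free across branches:
  ∀y ∀w ∃z ∀p ∃u (T(y) ∨ ¬T(w) ∧ (T(z) ∨ T(p) ∨ ¬T(u)))

∀y ∀w ∃z ∀p ∃u (T(y) ∨ ¬T(w) ∧ (T(z) ∨ T(p) ∨ ¬T(u)))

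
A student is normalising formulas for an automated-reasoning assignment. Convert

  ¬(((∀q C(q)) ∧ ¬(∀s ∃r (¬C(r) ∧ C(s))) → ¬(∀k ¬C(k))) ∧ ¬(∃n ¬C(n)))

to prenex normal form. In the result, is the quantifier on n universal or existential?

Rewrite implications/biconditionals: A → B as ¬A ∨ B.
  ¬((¬((∀q C(q)) ∧ ¬(∀s ∃r (¬C(r) ∧ C(s)))) ∨ ¬(∀k ¬C(k))) ∧ ¬(∃n ¬C(n)))
Drive negations inward (¬∀x A ≡ ∃x ¬A, ¬∃x A ≡ ∀x ¬A, De Morgan for ∧/∨):
  (∀q C(q)) ∧ (∃s ∀r (C(r) ∨ ¬C(s))) ∧ (∀k ¬C(k)) ∨ (∃n ¬C(n))
All bound variables are already distinct, so no renaming is needed.
Finally move all quantifiers to the prefix:
  ∀q ∃s ∀r ∀k ∃n (C(q) ∧ (C(r) ∨ ¬C(s)) ∧ ¬C(k) ∨ ¬C(n))
The quantifier ∃n sits under an even number of negations (counting the antecedent side of each →), so it remains existential.

existential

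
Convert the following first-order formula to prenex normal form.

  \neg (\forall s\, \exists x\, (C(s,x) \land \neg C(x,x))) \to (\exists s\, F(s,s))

First replace A → B with ¬A ∨ B.
  \neg \neg (\forall s\, \exists x\, (C(s,x) \land \neg C(x,x))) \lor (\exists s\, F(s,s))
Push ¬ through the quantifiers and connectives to reach negation normal form:
  (\forall s\, \exists x\, (C(s,x) \land \neg C(x,x))) \lor (\exists s\, F(s,s))
Standardize variables apart so no two quantifiers bind the same name: s↦w.
  (\forall s\, \exists x\, (C(s,x) \land \neg C(x,x))) \lor (\exists w\, F(w,w))
Finally move all quantifiers to the prefix:
  \forall s\, \exists x\, \exists w\, (C(s,x) \land \neg C(x,x) \lor F(w,w))

\forall s\, \exists x\, \exists w\, (C(s,x) \land \neg C(x,x) \lor F(w,w))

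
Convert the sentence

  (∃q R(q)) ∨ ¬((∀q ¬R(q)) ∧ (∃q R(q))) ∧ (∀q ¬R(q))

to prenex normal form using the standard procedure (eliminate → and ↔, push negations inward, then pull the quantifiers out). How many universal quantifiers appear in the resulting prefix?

2

Push ¬ through the quantifiers and connectives to reach negation normal form:
  (∃q R(q)) ∨ ((∃q R(q)) ∨ (∀q ¬R(q))) ∧ (∀q ¬R(q))
Give each quantifier a distinct variable: q↦u1, q↦p, q↦z.
  (∃q R(q)) ∨ ((∃u1 R(u1)) ∨ (∀p ¬R(p))) ∧ (∀z ¬R(z))
Pull the quantifiers to the front (each side's bound variable is not free in the other side):
  ∃q ∃u1 ∀p ∀z (R(q) ∨ (R(u1) ∨ ¬R(p)) ∧ ¬R(z))
The prefix is ∃q ∃u1 ∀p ∀z: 2 universal, 2 existential.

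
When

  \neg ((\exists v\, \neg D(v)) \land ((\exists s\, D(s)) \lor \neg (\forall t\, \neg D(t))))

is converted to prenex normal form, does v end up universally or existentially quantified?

universal

Move each ¬ inward, flipping quantifiers it crosses:
  (\forall v\, D(v)) \lor (\forall s\, \neg D(s)) \land (\forall t\, \neg D(t))
Pull the quantifiers to the front (each side's bound variable is not free in the other side):
  \forall v\, \forall s\, \forall t\, (D(v) \lor \neg D(s) \land \neg D(t))
The quantifier \exists v sits under an odd number of negations, so it flips to \forall v.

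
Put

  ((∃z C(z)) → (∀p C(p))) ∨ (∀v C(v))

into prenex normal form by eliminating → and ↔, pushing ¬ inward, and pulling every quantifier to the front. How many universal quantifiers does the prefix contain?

Rewrite implications/biconditionals: A → B as ¬A ∨ B.
  ¬(∃z C(z)) ∨ (∀p C(p)) ∨ (∀v C(v))
Move each ¬ inward, flipping quantifiers it crosses:
  (∀z ¬C(z)) ∨ (∀p C(p)) ∨ (∀v C(v))
All bound variables are already distinct, so no renaming is needed.
Extract every quantifier outward, since the variables are now distinct and don't occur free across branches:
  ∀z ∀p ∀v (¬C(z) ∨ C(p) ∨ C(v))
The prefix is ∀z ∀p ∀v: 3 universal, 0 existential.

3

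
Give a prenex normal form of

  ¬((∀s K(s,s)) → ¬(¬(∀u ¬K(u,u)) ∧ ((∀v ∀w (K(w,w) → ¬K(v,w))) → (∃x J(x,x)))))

∀s ∃u ∃v ∃w ∃x (K(s,s) ∧ K(u,u) ∧ (K(w,w) ∧ K(v,w) ∨ J(x,x)))

Eliminate → and ↔ using ¬ and ∨.
  ¬(¬(∀s K(s,s)) ∨ ¬(¬(∀u ¬K(u,u)) ∧ (¬(∀v ∀w (¬K(w,w) ∨ ¬K(v,w))) ∨ (∃x J(x,x)))))
Drive negations inward (¬∀x A ≡ ∃x ¬A, ¬∃x A ≡ ∀x ¬A, De Morgan for ∧/∨):
  (∀s K(s,s)) ∧ (∃u K(u,u)) ∧ ((∃v ∃w (K(w,w) ∧ K(v,w))) ∨ (∃x J(x,x)))
Finally move all quantifiers to the prefix:
  ∀s ∃u ∃v ∃w ∃x (K(s,s) ∧ K(u,u) ∧ (K(w,w) ∧ K(v,w) ∨ J(x,x)))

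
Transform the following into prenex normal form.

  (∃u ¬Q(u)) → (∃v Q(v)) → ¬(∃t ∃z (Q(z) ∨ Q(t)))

∀u ∀v ∀t ∀z (Q(u) ∨ ¬Q(v) ∨ ¬Q(z) ∧ ¬Q(t))

Eliminate → and ↔ using ¬ and ∨.
  ¬(∃u ¬Q(u)) ∨ ¬(∃v Q(v)) ∨ ¬(∃t ∃z (Q(z) ∨ Q(t)))
Push ¬ through the quantifiers and connectives to reach negation normal form:
  (∀u Q(u)) ∨ (∀v ¬Q(v)) ∨ (∀t ∀z (¬Q(z) ∧ ¬Q(t)))
All bound variables are already distinct, so no renaming is needed.
Extract every quantifier outward, since the variables are now distinct and don't occur free across branches:
  ∀u ∀v ∀t ∀z (Q(u) ∨ ¬Q(v) ∨ ¬Q(z) ∧ ¬Q(t))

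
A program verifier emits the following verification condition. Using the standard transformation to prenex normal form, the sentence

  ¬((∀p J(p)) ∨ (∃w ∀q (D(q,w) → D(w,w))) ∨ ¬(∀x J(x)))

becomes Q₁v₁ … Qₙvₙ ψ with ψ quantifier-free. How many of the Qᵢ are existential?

2

Rewrite implications/biconditionals: A → B as ¬A ∨ B.
  ¬((∀p J(p)) ∨ (∃w ∀q (¬D(q,w) ∨ D(w,w))) ∨ ¬(∀x J(x)))
Drive negations inward (¬∀x A ≡ ∃x ¬A, ¬∃x A ≡ ∀x ¬A, De Morgan for ∧/∨):
  (∃p ¬J(p)) ∧ (∀w ∃q (D(q,w) ∧ ¬D(w,w))) ∧ (∀x J(x))
All bound variables are already distinct, so no renaming is needed.
Extract every quantifier outward, since the variables are now distinct and don't occur free across branches:
  ∃p ∀w ∃q ∀x (¬J(p) ∧ D(q,w) ∧ ¬D(w,w) ∧ J(x))
The prefix is ∃p ∀w ∃q ∀x: 2 universal, 2 existential.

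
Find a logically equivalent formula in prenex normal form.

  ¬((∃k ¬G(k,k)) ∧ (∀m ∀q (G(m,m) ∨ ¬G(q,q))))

∀k ∃m ∃q (G(k,k) ∨ ¬G(m,m) ∧ G(q,q))

Drive negations inward (¬∀x A ≡ ∃x ¬A, ¬∃x A ≡ ∀x ¬A, De Morgan for ∧/∨):
  (∀k G(k,k)) ∨ (∃m ∃q (¬G(m,m) ∧ G(q,q)))
All bound variables are already distinct, so no renaming is needed.
Extract every quantifier outward, since the variables are now distinct and don't occur free across branches:
  ∀k ∃m ∃q (G(k,k) ∨ ¬G(m,m) ∧ G(q,q))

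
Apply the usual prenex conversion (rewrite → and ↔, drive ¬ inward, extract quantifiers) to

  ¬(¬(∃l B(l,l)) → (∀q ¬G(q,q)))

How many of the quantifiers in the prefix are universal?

Rewrite implications/biconditionals: A → B as ¬A ∨ B.
  ¬(¬¬(∃l B(l,l)) ∨ (∀q ¬G(q,q)))
Push ¬ through the quantifiers and connectives to reach negation normal form:
  (∀l ¬B(l,l)) ∧ (∃q G(q,q))
All bound variables are already distinct, so no renaming is needed.
Pull the quantifiers to the front (each side's bound variable is not free in the other side):
  ∀l ∃q (¬B(l,l) ∧ G(q,q))
The prefix is ∀l ∃q: 1 universal, 1 existential.

1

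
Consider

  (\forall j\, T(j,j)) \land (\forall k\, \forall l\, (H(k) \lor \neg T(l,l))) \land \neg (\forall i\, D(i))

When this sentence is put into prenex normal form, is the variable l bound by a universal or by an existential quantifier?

Drive negations inward (¬∀x A ≡ ∃x ¬A, ¬∃x A ≡ ∀x ¬A, De Morgan for ∧/∨):
  (\forall j\, T(j,j)) \land (\forall k\, \forall l\, (H(k) \lor \neg T(l,l))) \land (\exists i\, \neg D(i))
All bound variables are already distinct, so no renaming is needed.
Extract every quantifier outward, since the variables are now distinct and don't occur free across branches:
  \forall j\, \forall k\, \forall l\, \exists i\, (T(j,j) \land (H(k) \lor \neg T(l,l)) \land \neg D(i))
The quantifier \forall l sits under an even number of negations, so it remains universal.

universal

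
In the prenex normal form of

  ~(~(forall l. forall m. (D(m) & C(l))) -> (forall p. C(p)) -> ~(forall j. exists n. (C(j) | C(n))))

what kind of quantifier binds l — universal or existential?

Eliminate → and ↔ using ¬ and ∨.
  ~(~~(forall l. forall m. (D(m) & C(l))) | ~(forall p. C(p)) | ~(forall j. exists n. (C(j) | C(n))))
Push ¬ through the quantifiers and connectives to reach negation normal form:
  (exists l. exists m. (~D(m) | ~C(l))) & (forall p. C(p)) & (forall j. exists n. (C(j) | C(n)))
All bound variables are already distinct, so no renaming is needed.
Pull the quantifiers to the front (each side's bound variable is not free in the other side):
  exists l. exists m. forall p. forall j. exists n. ((~D(m) | ~C(l)) & C(p) & (C(j) | C(n)))
The quantifier forall l sits under an odd number of negations (counting the antecedent side of each →), so it flips to exists l.

existential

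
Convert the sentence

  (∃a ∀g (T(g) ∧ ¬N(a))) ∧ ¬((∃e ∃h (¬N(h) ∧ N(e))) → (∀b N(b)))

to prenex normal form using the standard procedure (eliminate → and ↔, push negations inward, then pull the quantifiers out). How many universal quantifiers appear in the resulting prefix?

1

Rewrite implications/biconditionals: A → B as ¬A ∨ B.
  (∃a ∀g (T(g) ∧ ¬N(a))) ∧ ¬(¬(∃e ∃h (¬N(h) ∧ N(e))) ∨ (∀b N(b)))
Move each ¬ inward, flipping quantifiers it crosses:
  (∃a ∀g (T(g) ∧ ¬N(a))) ∧ (∃e ∃h (¬N(h) ∧ N(e))) ∧ (∃b ¬N(b))
Finally move all quantifiers to the prefix:
  ∃a ∀g ∃e ∃h ∃b (T(g) ∧ ¬N(a) ∧ ¬N(h) ∧ N(e) ∧ ¬N(b))
The prefix is ∃a ∀g ∃e ∃h ∃b: 1 universal, 4 existential.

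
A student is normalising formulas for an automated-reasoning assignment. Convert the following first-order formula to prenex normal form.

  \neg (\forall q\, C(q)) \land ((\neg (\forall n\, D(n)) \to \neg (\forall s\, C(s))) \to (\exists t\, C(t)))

\exists q\, \exists n\, \forall s\, \exists t\, (\neg C(q) \land (\neg D(n) \land C(s) \lor C(t)))

Eliminate → and ↔ using ¬ and ∨.
  \neg (\forall q\, C(q)) \land (\neg (\neg \neg (\forall n\, D(n)) \lor \neg (\forall s\, C(s))) \lor (\exists t\, C(t)))
Move each ¬ inward, flipping quantifiers it crosses:
  (\exists q\, \neg C(q)) \land ((\exists n\, \neg D(n)) \land (\forall s\, C(s)) \lor (\exists t\, C(t)))
All bound variables are already distinct, so no renaming is needed.
Extract every quantifier outward, since the variables are now distinct and don't occur free across branches:
  \exists q\, \exists n\, \forall s\, \exists t\, (\neg C(q) \land (\neg D(n) \land C(s) \lor C(t)))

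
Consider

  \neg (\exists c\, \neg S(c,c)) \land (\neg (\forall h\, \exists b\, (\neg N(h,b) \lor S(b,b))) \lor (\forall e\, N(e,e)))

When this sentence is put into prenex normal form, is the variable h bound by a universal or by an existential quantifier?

existential

Move each ¬ inward, flipping quantifiers it crosses:
  (\forall c\, S(c,c)) \land ((\exists h\, \forall b\, (N(h,b) \land \neg S(b,b))) \lor (\forall e\, N(e,e)))
Extract every quantifier outward, since the variables are now distinct and don't occur free across branches:
  \forall c\, \exists h\, \forall b\, \forall e\, (S(c,c) \land (N(h,b) \land \neg S(b,b) \lor N(e,e)))
The quantifier \forall h sits under an odd number of negations, so it flips to \exists h.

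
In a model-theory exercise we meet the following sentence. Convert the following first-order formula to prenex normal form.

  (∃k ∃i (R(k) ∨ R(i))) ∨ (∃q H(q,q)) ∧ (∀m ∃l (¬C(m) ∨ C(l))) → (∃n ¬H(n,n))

Eliminate → and ↔ using ¬ and ∨.
  ¬((∃k ∃i (R(k) ∨ R(i))) ∨ (∃q H(q,q)) ∧ (∀m ∃l (¬C(m) ∨ C(l)))) ∨ (∃n ¬H(n,n))
Push ¬ through the quantifiers and connectives to reach negation normal form:
  (∀k ∀i (¬R(k) ∧ ¬R(i))) ∧ ((∀q ¬H(q,q)) ∨ (∃m ∀l (C(m) ∧ ¬C(l)))) ∨ (∃n ¬H(n,n))
Pull the quantifiers to the front (each side's bound variable is not free in the other side):
  ∀k ∀i ∀q ∃m ∀l ∃n (¬R(k) ∧ ¬R(i) ∧ (¬H(q,q) ∨ C(m) ∧ ¬C(l)) ∨ ¬H(n,n))

∀k ∀i ∀q ∃m ∀l ∃n (¬R(k) ∧ ¬R(i) ∧ (¬H(q,q) ∨ C(m) ∧ ¬C(l)) ∨ ¬H(n,n))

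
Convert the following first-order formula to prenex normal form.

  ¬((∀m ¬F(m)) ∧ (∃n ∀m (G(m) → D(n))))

∃m ∀n ∃u (F(m) ∨ G(u) ∧ ¬D(n))

Rewrite implications/biconditionals: A → B as ¬A ∨ B.
  ¬((∀m ¬F(m)) ∧ (∃n ∀m (¬G(m) ∨ D(n))))
Push ¬ through the quantifiers and connectives to reach negation normal form:
  (∃m F(m)) ∨ (∀n ∃m (G(m) ∧ ¬D(n)))
Standardize variables apart so no two quantifiers bind the same name: m↦u.
  (∃m F(m)) ∨ (∀n ∃u (G(u) ∧ ¬D(n)))
Pull the quantifiers to the front (each side's bound variable is not free in the other side):
  ∃m ∀n ∃u (F(m) ∨ G(u) ∧ ¬D(n))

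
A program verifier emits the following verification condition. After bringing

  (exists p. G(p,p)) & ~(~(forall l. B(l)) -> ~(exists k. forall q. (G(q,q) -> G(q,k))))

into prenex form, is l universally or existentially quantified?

existential

Eliminate → and ↔ using ¬ and ∨.
  (exists p. G(p,p)) & ~(~~(forall l. B(l)) | ~(exists k. forall q. (~G(q,q) | G(q,k))))
Move each ¬ inward, flipping quantifiers it crosses:
  (exists p. G(p,p)) & (exists l. ~B(l)) & (exists k. forall q. (~G(q,q) | G(q,k)))
Finally move all quantifiers to the prefix:
  exists p. exists l. exists k. forall q. (G(p,p) & ~B(l) & (~G(q,q) | G(q,k)))
The quantifier forall l sits under an odd number of negations (counting the antecedent side of each →), so it flips to exists l.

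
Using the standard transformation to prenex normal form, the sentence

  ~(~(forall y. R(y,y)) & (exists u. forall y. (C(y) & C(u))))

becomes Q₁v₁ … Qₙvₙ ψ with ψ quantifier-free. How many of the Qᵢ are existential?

1

Move each ¬ inward, flipping quantifiers it crosses:
  (forall y. R(y,y)) | (forall u. exists y. (~C(y) | ~C(u)))
Rename bound variables to avoid capture: y↦v.
  (forall y. R(y,y)) | (forall u. exists v. (~C(v) | ~C(u)))
Extract every quantifier outward, since the variables are now distinct and don't occur free across branches:
  forall y. forall u. exists v. (R(y,y) | ~C(v) | ~C(u))
The prefix is forall y forall u exists v: 2 universal, 1 existential.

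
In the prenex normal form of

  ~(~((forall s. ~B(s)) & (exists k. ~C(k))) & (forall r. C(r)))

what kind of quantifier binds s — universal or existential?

Push ¬ through the quantifiers and connectives to reach negation normal form:
  (forall s. ~B(s)) & (exists k. ~C(k)) | (exists r. ~C(r))
All bound variables are already distinct, so no renaming is needed.
Extract every quantifier outward, since the variables are now distinct and don't occur free across branches:
  forall s. exists k. exists r. (~B(s) & ~C(k) | ~C(r))
The quantifier forall s sits under an even number of negations, so it remains universal.

universal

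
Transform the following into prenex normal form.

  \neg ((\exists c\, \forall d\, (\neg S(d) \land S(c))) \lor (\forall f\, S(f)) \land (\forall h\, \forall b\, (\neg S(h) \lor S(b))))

Drive negations inward (¬∀x A ≡ ∃x ¬A, ¬∃x A ≡ ∀x ¬A, De Morgan for ∧/∨):
  (\forall c\, \exists d\, (S(d) \lor \neg S(c))) \land ((\exists f\, \neg S(f)) \lor (\exists h\, \exists b\, (S(h) \land \neg S(b))))
All bound variables are already distinct, so no renaming is needed.
Finally move all quantifiers to the prefix:
  \forall c\, \exists d\, \exists f\, \exists h\, \exists b\, ((S(d) \lor \neg S(c)) \land (\neg S(f) \lor S(h) \land \neg S(b)))

\forall c\, \exists d\, \exists f\, \exists h\, \exists b\, ((S(d) \lor \neg S(c)) \land (\neg S(f) \lor S(h) \land \neg S(b)))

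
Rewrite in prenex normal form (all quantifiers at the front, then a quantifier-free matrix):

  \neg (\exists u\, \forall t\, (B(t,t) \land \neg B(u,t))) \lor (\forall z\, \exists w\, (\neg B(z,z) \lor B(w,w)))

Drive negations inward (¬∀x A ≡ ∃x ¬A, ¬∃x A ≡ ∀x ¬A, De Morgan for ∧/∨):
  (\forall u\, \exists t\, (\neg B(t,t) \lor B(u,t))) \lor (\forall z\, \exists w\, (\neg B(z,z) \lor B(w,w)))
All bound variables are already distinct, so no renaming is needed.
Extract every quantifier outward, since the variables are now distinct and don't occur free across branches:
  \forall u\, \exists t\, \forall z\, \exists w\, (\neg B(t,t) \lor B(u,t) \lor \neg B(z,z) \lor B(w,w))

\forall u\, \exists t\, \forall z\, \exists w\, (\neg B(t,t) \lor B(u,t) \lor \neg B(z,z) \lor B(w,w))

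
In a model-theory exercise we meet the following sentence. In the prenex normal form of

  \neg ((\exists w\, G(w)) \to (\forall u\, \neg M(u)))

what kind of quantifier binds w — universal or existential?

First replace A → B with ¬A ∨ B.
  \neg (\neg (\exists w\, G(w)) \lor (\forall u\, \neg M(u)))
Drive negations inward (¬∀x A ≡ ∃x ¬A, ¬∃x A ≡ ∀x ¬A, De Morgan for ∧/∨):
  (\exists w\, G(w)) \land (\exists u\, M(u))
Extract every quantifier outward, since the variables are now distinct and don't occur free across branches:
  \exists w\, \exists u\, (G(w) \land M(u))
The quantifier \exists w sits under an even number of negations (counting the antecedent side of each →), so it remains existential.

existential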